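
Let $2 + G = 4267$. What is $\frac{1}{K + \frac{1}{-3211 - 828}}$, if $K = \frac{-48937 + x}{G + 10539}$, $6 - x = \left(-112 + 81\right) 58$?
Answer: $- \frac{59793356}{190384991} \approx -0.31407$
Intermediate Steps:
$G = 4265$ ($G = -2 + 4267 = 4265$)
$x = 1804$ ($x = 6 - \left(-112 + 81\right) 58 = 6 - \left(-31\right) 58 = 6 - -1798 = 6 + 1798 = 1804$)
$K = - \frac{47133}{14804}$ ($K = \frac{-48937 + 1804}{4265 + 10539} = - \frac{47133}{14804} \approx -3.1838$)
$\frac{1}{K + \frac{1}{-3211 - 828}} = \frac{1}{- \frac{47133}{14804} + \frac{1}{-3211 - 828}} = \frac{1}{- \frac{47133}{14804} + \frac{1}{-4039}} = \frac{1}{- \frac{47133}{14804} - \frac{1}{4039}} = \frac{1}{- \frac{190384991}{59793356}} = - \frac{59793356}{190384991}$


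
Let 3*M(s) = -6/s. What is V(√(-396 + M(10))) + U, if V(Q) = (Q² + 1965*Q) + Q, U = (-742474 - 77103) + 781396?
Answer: -192886/5 + 1966*I*√9905/5 ≈ -38577.0 + 39133.0*I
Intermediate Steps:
M(s) = -2/s (M(s) = (-6/s)/3 = -2/s)
U = -38181 (U = -819577 + 781396 = -38181)
V(Q) = Q² + 1966*Q
V(√(-396 + M(10))) + U = √(-396 - 2/10)*(1966 + √(-396 - 2/10)) - 38181 = √(-396 - 2*⅒)*(1966 + √(-396 - 2*⅒)) - 38181 = √(-396 - ⅕)*(1966 + √(-396 - ⅕)) - 38181 = √(-1981/5)*(1966 + √(-1981/5)) - 38181 = (I*√9905/5)*(1966 + I*√9905/5) - 38181 = I*√9905*(1966 + I*√9905/5)/5 - 38181 = -38181 + I*√9905*(1966 + I*√9905/5)/5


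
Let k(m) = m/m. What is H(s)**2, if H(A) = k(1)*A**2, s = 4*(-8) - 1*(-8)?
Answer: 331776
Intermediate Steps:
k(m) = 1
s = -24 (s = -32 + 8 = -24)
H(A) = A**2 (H(A) = 1*A**2 = A**2)
H(s)**2 = ((-24)**2)**2 = 576**2 = 331776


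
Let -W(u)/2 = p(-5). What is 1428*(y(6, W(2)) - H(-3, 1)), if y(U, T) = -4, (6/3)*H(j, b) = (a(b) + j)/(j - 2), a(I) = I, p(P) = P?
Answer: -29988/5 ≈ -5997.6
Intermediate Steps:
W(u) = 10 (W(u) = -2*(-5) = 10)
H(j, b) = (b + j)/(2*(-2 + j)) (H(j, b) = ((b + j)/(j - 2))/2 = ((b + j)/(-2 + j))/2 = (b + j)/(2*(-2 + j)))
1428*(y(6, W(2)) - H(-3, 1)) = 1428*(-4 - (1 - 3)/(2*(-2 - 3))) = 1428*(-4 - (-2)/(2*(-5))) = 1428*(-4 - (-1)*(-2)/(2*5)) = 1428*(-4 - 1*⅕) = 1428*(-4 - ⅕) = 1428*(-21/5) = -29988/5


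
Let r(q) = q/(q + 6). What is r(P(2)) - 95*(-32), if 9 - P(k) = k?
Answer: 39527/13 ≈ 3040.5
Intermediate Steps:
P(k) = 9 - k
r(q) = q/(6 + q)
r(P(2)) - 95*(-32) = (9 - 1*2)/(6 + (9 - 1*2)) - 95*(-32) = (9 - 2)/(6 + (9 - 2)) + 3040 = 7/(6 + 7) + 3040 = 7/13 + 3040 = 39527/13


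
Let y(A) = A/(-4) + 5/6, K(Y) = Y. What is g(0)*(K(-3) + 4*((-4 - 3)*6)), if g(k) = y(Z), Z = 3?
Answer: -57/4 ≈ -14.250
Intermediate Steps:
y(A) = ⅚ - A/4 (y(A) = A*(-¼) + 5*(⅙) = -A/4 + ⅚ = ⅚ - A/4)
g(k) = 1/12 (g(k) = ⅚ - ¼*3 = ⅚ - ¾ = 1/12)
g(0)*(K(-3) + 4*((-4 - 3)*6)) = (-3 + 4*((-4 - 3)*6))/12 = (-3 + 4*(-7*6))/12 = (-3 + 4*(-42))/12 = (-3 - 168)/12 = (1/12)*(-171) = -57/4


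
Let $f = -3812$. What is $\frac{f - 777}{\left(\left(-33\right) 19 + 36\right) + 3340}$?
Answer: $- \frac{4589}{2749} \approx -1.6693$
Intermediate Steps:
$\frac{f - 777}{\left(\left(-33\right) 19 + 36\right) + 3340} = \frac{-3812 - 777}{\left(\left(-33\right) 19 + 36\right) + 3340} = - \frac{4589}{\left(-627 + 36\right) + 3340} = - \frac{4589}{-591 + 3340} = - \frac{4589}{2749}$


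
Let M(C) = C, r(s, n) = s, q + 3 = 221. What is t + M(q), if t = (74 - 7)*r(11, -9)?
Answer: 955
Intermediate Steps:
q = 218 (q = -3 + 221 = 218)
t = 737 (t = (74 - 7)*11 = 67*11 = 737)
t + M(q) = 737 + 218 = 955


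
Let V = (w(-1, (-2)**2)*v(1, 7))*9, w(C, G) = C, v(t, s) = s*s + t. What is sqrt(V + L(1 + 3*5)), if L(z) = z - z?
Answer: 15*I*sqrt(2) ≈ 21.213*I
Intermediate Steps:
v(t, s) = t + s**2 (v(t, s) = s**2 + t = t + s**2)
L(z) = 0
V = -450 (V = -(1 + 7**2)*9 = -(1 + 49)*9 = -1*50*9 = -50*9 = -450)
sqrt(V + L(1 + 3*5)) = sqrt(-450 + 0) = sqrt(-450) = 15*I*sqrt(2)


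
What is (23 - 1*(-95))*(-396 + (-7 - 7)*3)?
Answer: -51684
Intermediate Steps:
(23 - 1*(-95))*(-396 + (-7 - 7)*3) = (23 + 95)*(-396 - 14*3) = 118*(-396 - 42) = 118*(-438) = -51684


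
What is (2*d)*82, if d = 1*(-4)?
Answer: -656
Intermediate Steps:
d = -4
(2*d)*82 = (2*(-4))*82 = -8*82 = -656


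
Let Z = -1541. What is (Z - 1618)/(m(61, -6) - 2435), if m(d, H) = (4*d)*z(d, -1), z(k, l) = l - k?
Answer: 243/1351 ≈ 0.17987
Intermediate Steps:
m(d, H) = 4*d*(-1 - d) (m(d, H) = (4*d)*(-1 - d) = 4*d*(-1 - d))
(Z - 1618)/(m(61, -6) - 2435) = (-1541 - 1618)/(-4*61*(1 + 61) - 2435) = -3159/(-4*61*62 - 2435) = -3159/(-15128 - 2435) = -3159/(-17563) = -3159*(-1/17563) = 243/1351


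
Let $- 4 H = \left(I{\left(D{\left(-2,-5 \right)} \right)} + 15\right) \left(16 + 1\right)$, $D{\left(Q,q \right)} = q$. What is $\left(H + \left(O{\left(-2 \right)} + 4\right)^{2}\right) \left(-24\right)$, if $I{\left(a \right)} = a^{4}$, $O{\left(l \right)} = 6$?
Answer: $62880$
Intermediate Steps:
$H = -2720$ ($H = - \frac{\left(\left(-5\right)^{4} + 15\right) \left(16 + 1\right)}{4} = - \frac{\left(625 + 15\right) 17}{4} = - \frac{640 \cdot 17}{4} = \left(- \frac{1}{4}\right) 10880 = -2720$)
$\left(H + \left(O{\left(-2 \right)} + 4\right)^{2}\right) \left(-24\right) = \left(-2720 + \left(6 + 4\right)^{2}\right) \left(-24\right) = \left(-2720 + 10^{2}\right) \left(-24\right) = \left(-2720 + 100\right) \left(-24\right) = \left(-2620\right) \left(-24\right) = 62880$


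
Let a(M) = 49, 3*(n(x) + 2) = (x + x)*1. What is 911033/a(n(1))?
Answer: 911033/49 ≈ 18593.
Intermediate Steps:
n(x) = -2 + 2*x/3 (n(x) = -2 + ((x + x)*1)/3 = -2 + ((2*x)*1)/3 = -2 + (2*x)/3 = -2 + 2*x/3)
911033/a(n(1)) = 911033/49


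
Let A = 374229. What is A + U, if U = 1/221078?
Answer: 82733798863/221078 ≈ 3.7423e+5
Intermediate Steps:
U = 1/221078 ≈ 4.5233e-6
A + U = 374229 + 1/221078 = 82733798863/221078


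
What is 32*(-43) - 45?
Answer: -1421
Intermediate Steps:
32*(-43) - 45 = -1376 - 45 = -1421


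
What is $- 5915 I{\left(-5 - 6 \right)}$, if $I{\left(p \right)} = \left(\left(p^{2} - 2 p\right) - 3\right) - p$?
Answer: $-893165$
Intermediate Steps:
$I{\left(p \right)} = -3 + p^{2} - 3 p$ ($I{\left(p \right)} = \left(-3 + p^{2} - 2 p\right) - p = -3 + p^{2} - 3 p$)
$- 5915 I{\left(-5 - 6 \right)} = - 5915 \left(-3 + \left(-5 - 6\right)^{2} - 3 \left(-5 - 6\right)\right) = - 5915 \left(-3 + \left(-11\right)^{2} - -33\right) = - 5915 \left(-3 + 121 + 33\right) = \left(-5915\right) 151 = -893165$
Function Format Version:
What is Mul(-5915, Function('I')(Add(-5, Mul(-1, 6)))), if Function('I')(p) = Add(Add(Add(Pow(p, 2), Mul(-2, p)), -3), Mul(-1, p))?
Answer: -893165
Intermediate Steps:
Function('I')(p) = Add(-3, Pow(p, 2), Mul(-3, p)) (Function('I')(p) = Add(Add(-3, Pow(p, 2), Mul(-2, p)), Mul(-1, p)) = Add(-3, Pow(p, 2), Mul(-3, p)))
Mul(-5915, Function('I')(Add(-5, Mul(-1, 6)))) = Mul(-5915, Add(-3, Pow(Add(-5, Mul(-1, 6)), 2), Mul(-3, Add(-5, Mul(-1, 6))))) = Mul(-5915, Add(-3, Pow(Add(-5, -6), 2), Mul(-3, Add(-5, -6)))) = Mul(-5915, Add(-3, Pow(-11, 2), Mul(-3, -11))) = Mul(-5915, Add(-3, 121, 33)) = Mul(-5915, 151) = -893165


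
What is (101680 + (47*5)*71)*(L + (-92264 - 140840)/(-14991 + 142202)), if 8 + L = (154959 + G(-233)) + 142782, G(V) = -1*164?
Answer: 263562767286975/7483 ≈ 3.5222e+10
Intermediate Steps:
G(V) = -164
L = 297569 (L = -8 + ((154959 - 164) + 142782) = -8 + (154795 + 142782) = -8 + 297577 = 297569)
(101680 + (47*5)*71)*(L + (-92264 - 140840)/(-14991 + 142202)) = (101680 + (47*5)*71)*(297569 + (-92264 - 140840)/(-14991 + 142202)) = (101680 + 235*71)*(297569 - 233104/127211) = (101680 + 16685)*(297569 - 233104*1/127211) = 118365*(297569 - 13712/7483) = 118365*(2226695115/7483) = 263562767286975/7483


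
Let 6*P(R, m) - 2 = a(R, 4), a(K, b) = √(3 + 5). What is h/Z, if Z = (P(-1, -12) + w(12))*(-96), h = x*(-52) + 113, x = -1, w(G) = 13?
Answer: -825/6392 + 165*√2/51136 ≈ -0.12450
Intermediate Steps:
a(K, b) = 2*√2 (a(K, b) = √8 = 2*√2)
P(R, m) = ⅓ + √2/3 (P(R, m) = ⅓ + (2*√2)/6 = ⅓ + √2/3)
h = 165 (h = -1*(-52) + 113 = 52 + 113 = 165)
Z = -1280 - 32*√2 (Z = ((⅓ + √2/3) + 13)*(-96) = (40/3 + √2/3)*(-96) = -1280 - 32*√2 ≈ -1325.3)
h/Z = 165/(-1280 - 32*√2)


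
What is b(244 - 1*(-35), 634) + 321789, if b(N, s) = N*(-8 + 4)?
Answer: 320673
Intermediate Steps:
b(N, s) = -4*N (b(N, s) = N*(-4) = -4*N)
b(244 - 1*(-35), 634) + 321789 = -4*(244 - 1*(-35)) + 321789 = -4*(244 + 35) + 321789 = -4*279 + 321789 = -1116 + 321789 = 320673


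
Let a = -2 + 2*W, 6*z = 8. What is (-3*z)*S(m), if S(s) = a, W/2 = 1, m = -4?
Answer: -8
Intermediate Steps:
z = 4/3 (z = (⅙)*8 = 4/3 ≈ 1.3333)
W = 2 (W = 2*1 = 2)
a = 2 (a = -2 + 2*2 = -2 + 4 = 2)
S(s) = 2
(-3*z)*S(m) = -3*4/3*2 = -4*2 = -8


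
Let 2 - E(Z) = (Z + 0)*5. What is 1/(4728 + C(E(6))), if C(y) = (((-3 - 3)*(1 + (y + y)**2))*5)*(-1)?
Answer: 1/98838 ≈ 1.0118e-5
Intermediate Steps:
E(Z) = 2 - 5*Z (E(Z) = 2 - (Z + 0)*5 = 2 - Z*5 = 2 - 5*Z)
C(y) = 30 + 120*y**2 (C(y) = (-6*(1 + (2*y)**2)*5)*(-1) = (-6*(1 + 4*y**2)*5)*(-1) = ((-6 - 24*y**2)*5)*(-1) = (-30 - 120*y**2)*(-1) = 30 + 120*y**2)
1/(4728 + C(E(6))) = 1/(4728 + (30 + 120*(2 - 5*6)**2)) = 1/(4728 + (30 + 120*(2 - 30)**2)) = 1/(4728 + (30 + 120*(-28)**2)) = 1/(4728 + (30 + 120*784)) = 1/(4728 + (30 + 94080)) = 1/(4728 + 94110) = 1/98838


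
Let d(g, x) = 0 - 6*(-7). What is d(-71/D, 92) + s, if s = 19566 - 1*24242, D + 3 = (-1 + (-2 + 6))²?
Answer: -4634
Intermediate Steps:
D = 6 (D = -3 + (-1 + (-2 + 6))² = -3 + (-1 + 4)² = -3 + 3² = -3 + 9 = 6)
d(g, x) = 42 (d(g, x) = 0 + 42 = 42)
s = -4676 (s = 19566 - 24242 = -4676)
d(-71/D, 92) + s = 42 - 4676 = -4634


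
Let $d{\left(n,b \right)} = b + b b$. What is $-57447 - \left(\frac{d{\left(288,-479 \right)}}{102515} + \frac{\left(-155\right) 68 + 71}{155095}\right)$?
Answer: $- \frac{182683337286266}{3179912785} \approx -57449.0$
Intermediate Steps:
$d{\left(n,b \right)} = b + b^{2}$
$-57447 - \left(\frac{d{\left(288,-479 \right)}}{102515} + \frac{\left(-155\right) 68 + 71}{155095}\right) = -57447 - \left(\frac{\left(-479\right) \left(1 - 479\right)}{102515} + \frac{\left(-155\right) 68 + 71}{155095}\right) = -57447 - \left(\left(-479\right) \left(-478\right) \frac{1}{102515} + \left(-10540 + 71\right) \frac{1}{155095}\right) = -57447 - \left(228962 \cdot \frac{1}{102515} - \frac{10469}{155095}\right) = -57447 - \left(\frac{228962}{102515} - \frac{10469}{155095}\right) = -57447 - \frac{6887526371}{3179912785} = - \frac{182683337286266}{3179912785}$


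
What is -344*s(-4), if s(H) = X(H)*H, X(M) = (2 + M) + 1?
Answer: -1376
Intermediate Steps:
X(M) = 3 + M
s(H) = H*(3 + H) (s(H) = (3 + H)*H = H*(3 + H))
-344*s(-4) = -(-1376)*(3 - 4) = -(-1376)*(-1) = -344*4 = -1376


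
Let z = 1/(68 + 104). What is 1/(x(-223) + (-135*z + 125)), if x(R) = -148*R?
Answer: 172/5698053 ≈ 3.0186e-5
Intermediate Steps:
z = 1/172 ≈ 0.0058140
1/(x(-223) + (-135*z + 125)) = 1/(-148*(-223) + (-135*1/172 + 125)) = 1/(33004 + (-135/172 + 125)) = 1/(33004 + 21365/172) = 1/(5698053/172) = 172/5698053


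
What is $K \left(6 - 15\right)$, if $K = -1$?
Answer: $9$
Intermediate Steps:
$K \left(6 - 15\right) = - (6 - 15) = \left(-1\right) \left(-9\right) = 9$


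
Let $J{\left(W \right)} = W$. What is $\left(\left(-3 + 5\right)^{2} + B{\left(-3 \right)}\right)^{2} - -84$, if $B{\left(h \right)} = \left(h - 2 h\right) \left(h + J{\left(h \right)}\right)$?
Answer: $280$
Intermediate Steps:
$B{\left(h \right)} = - 2 h^{2}$ ($B{\left(h \right)} = \left(h - 2 h\right) \left(h + h\right) = - h 2 h = - 2 h^{2}$)
$\left(\left(-3 + 5\right)^{2} + B{\left(-3 \right)}\right)^{2} - -84 = \left(\left(-3 + 5\right)^{2} - 2 \left(-3\right)^{2}\right)^{2} - -84 = \left(2^{2} - 18\right)^{2} + 84 = \left(4 - 18\right)^{2} + 84 = \left(-14\right)^{2} + 84 = 196 + 84 = 280$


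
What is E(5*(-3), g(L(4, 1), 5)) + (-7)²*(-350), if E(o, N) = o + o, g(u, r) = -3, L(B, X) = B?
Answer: -17180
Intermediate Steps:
E(o, N) = 2*o
E(5*(-3), g(L(4, 1), 5)) + (-7)²*(-350) = 2*(5*(-3)) + (-7)²*(-350) = 2*(-15) + 49*(-350) = -30 - 17150 = -17180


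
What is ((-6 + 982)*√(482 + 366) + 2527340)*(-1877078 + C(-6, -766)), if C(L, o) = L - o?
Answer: -4742093534120 - 7325145472*√53 ≈ -4.7954e+12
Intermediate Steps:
((-6 + 982)*√(482 + 366) + 2527340)*(-1877078 + C(-6, -766)) = ((-6 + 982)*√(482 + 366) + 2527340)*(-1877078 + (-6 - 1*(-766))) = (976*√848 + 2527340)*(-1877078 + (-6 + 766)) = (976*(4*√53) + 2527340)*(-1877078 + 760) = (3904*√53 + 2527340)*(-1876318) = (2527340 + 3904*√53)*(-1876318) = -4742093534120 - 7325145472*√53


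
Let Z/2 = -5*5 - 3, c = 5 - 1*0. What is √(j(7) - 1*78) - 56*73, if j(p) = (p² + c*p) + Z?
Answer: -4088 + 5*I*√2 ≈ -4088.0 + 7.0711*I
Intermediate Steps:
c = 5 (c = 5 + 0 = 5)
Z = -56 (Z = 2*(-5*5 - 3) = 2*(-25 - 3) = 2*(-28) = -56)
j(p) = -56 + p² + 5*p (j(p) = (p² + 5*p) - 56 = -56 + p² + 5*p)
√(j(7) - 1*78) - 56*73 = √((-56 + 7² + 5*7) - 1*78) - 56*73 = √((-56 + 49 + 35) - 78) - 4088 = √(28 - 78) - 4088 = √(-50) - 4088 = 5*I*√2 - 4088 = -4088 + 5*I*√2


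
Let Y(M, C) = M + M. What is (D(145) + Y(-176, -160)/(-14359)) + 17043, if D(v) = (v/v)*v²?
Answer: 546618764/14359 ≈ 38068.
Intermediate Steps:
Y(M, C) = 2*M
D(v) = v² (D(v) = 1*v² = v²)
(D(145) + Y(-176, -160)/(-14359)) + 17043 = (145² + (2*(-176))/(-14359)) + 17043 = (21025 - 352*(-1/14359)) + 17043 = (21025 + 352/14359) + 17043 = 301898327/14359 + 17043 = 546618764/14359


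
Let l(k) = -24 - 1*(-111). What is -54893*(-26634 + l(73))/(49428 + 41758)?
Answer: 1457244471/91186 ≈ 15981.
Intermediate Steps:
l(k) = 87 (l(k) = -24 + 111 = 87)
-54893*(-26634 + l(73))/(49428 + 41758) = -54893*(-26634 + 87)/(49428 + 41758) = -54893/(91186/(-26547)) = -54893/(91186*(-1/26547)) = -54893/(-91186/26547) = -54893*(-26547/91186) = 1457244471/91186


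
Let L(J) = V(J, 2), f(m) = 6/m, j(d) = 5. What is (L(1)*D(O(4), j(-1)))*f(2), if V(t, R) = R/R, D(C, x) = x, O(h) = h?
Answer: 15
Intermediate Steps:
V(t, R) = 1
L(J) = 1
(L(1)*D(O(4), j(-1)))*f(2) = (1*5)*(6/2) = 5*(6*(½)) = 5*3 = 15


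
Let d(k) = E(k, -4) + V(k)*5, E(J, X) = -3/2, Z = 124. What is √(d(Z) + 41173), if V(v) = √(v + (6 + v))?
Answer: √(164686 + 20*√254)/2 ≈ 203.10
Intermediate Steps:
E(J, X) = -3/2 (E(J, X) = -3*½ = -3/2)
V(v) = √(6 + 2*v)
d(k) = -3/2 + 5*√(6 + 2*k) (d(k) = -3/2 + √(6 + 2*k)*5 = -3/2 + 5*√(6 + 2*k))
√(d(Z) + 41173) = √((-3/2 + 5*√(6 + 2*124)) + 41173) = √((-3/2 + 5*√(6 + 248)) + 41173) = √((-3/2 + 5*√254) + 41173) = √(82343/2 + 5*√254)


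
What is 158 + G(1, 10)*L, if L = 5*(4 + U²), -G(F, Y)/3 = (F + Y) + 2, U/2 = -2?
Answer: -3742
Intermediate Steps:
U = -4 (U = 2*(-2) = -4)
G(F, Y) = -6 - 3*F - 3*Y (G(F, Y) = -3*((F + Y) + 2) = -3*(2 + F + Y) = -6 - 3*F - 3*Y)
L = 100 (L = 5*(4 + (-4)²) = 5*(4 + 16) = 5*20 = 100)
158 + G(1, 10)*L = 158 + (-6 - 3*1 - 3*10)*100 = 158 + (-6 - 3 - 30)*100 = 158 - 39*100 = 158 - 3900 = -3742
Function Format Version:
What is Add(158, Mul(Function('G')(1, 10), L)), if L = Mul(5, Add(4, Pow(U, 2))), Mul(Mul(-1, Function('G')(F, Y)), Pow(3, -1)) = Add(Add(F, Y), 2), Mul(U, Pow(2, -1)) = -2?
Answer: -3742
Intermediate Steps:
U = -4 (U = Mul(2, -2) = -4)
Function('G')(F, Y) = Add(-6, Mul(-3, F), Mul(-3, Y)) (Function('G')(F, Y) = Mul(-3, Add(Add(F, Y), 2)) = Mul(-3, Add(2, F, Y)) = Add(-6, Mul(-3, F), Mul(-3, Y)))
L = 100 (L = Mul(5, Add(4, Pow(-4, 2))) = Mul(5, Add(4, 16)) = Mul(5, 20) = 100)
Add(158, Mul(Function('G')(1, 10), L)) = Add(158, Mul(Add(-6, Mul(-3, 1), Mul(-3, 10)), 100)) = Add(158, Mul(Add(-6, -3, -30), 100)) = Add(158, Mul(-39, 100)) = Add(158, -3900) = -3742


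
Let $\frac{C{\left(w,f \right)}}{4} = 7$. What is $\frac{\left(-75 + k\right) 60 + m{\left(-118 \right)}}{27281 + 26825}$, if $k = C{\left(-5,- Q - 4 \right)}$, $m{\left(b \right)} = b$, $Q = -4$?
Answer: $- \frac{113}{2081} \approx -0.054301$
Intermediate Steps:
$C{\left(w,f \right)} = 28$ ($C{\left(w,f \right)} = 4 \cdot 7 = 28$)
$k = 28$
$\frac{\left(-75 + k\right) 60 + m{\left(-118 \right)}}{27281 + 26825} = \frac{\left(-75 + 28\right) 60 - 118}{27281 + 26825} = \frac{\left(-47\right) 60 - 118}{54106} = \left(-2820 - 118\right) \frac{1}{54106} = \left(-2938\right) \frac{1}{54106} = - \frac{113}{2081}$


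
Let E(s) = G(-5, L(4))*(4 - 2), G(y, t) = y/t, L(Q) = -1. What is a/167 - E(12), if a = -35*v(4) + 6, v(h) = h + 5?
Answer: -1979/167 ≈ -11.850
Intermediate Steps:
v(h) = 5 + h
a = -309 (a = -35*(5 + 4) + 6 = -35*9 + 6 = -315 + 6 = -309)
E(s) = 10 (E(s) = (-5/(-1))*(4 - 2) = -5*(-1)*2 = 5*2 = 10)
a/167 - E(12) = -309/167 - 1*10 = -309*1/167 - 10 = -309/167 - 10 = -1979/167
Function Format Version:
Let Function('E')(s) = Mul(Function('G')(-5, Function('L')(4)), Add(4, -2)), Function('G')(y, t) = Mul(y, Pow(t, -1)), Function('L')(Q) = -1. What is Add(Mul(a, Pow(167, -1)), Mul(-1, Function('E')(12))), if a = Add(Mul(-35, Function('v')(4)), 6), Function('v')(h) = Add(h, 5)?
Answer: Rational(-1979, 167) ≈ -11.850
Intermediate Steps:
Function('v')(h) = Add(5, h)
a = -309 (a = Add(Mul(-35, Add(5, 4)), 6) = Add(Mul(-35, 9), 6) = Add(-315, 6) = -309)
Function('E')(s) = 10 (Function('E')(s) = Mul(Mul(-5, Pow(-1, -1)), Add(4, -2)) = Mul(Mul(-5, -1), 2) = Mul(5, 2) = 10)
Add(Mul(a, Pow(167, -1)), Mul(-1, Function('E')(12))) = Add(Mul(-309, Pow(167, -1)), Mul(-1, 10)) = Add(Mul(-309, Rational(1, 167)), -10) = Add(Rational(-309, 167), -10) = Rational(-1979, 167)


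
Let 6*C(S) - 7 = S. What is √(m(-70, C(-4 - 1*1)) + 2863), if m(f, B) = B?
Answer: √25770/3 ≈ 53.510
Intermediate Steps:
C(S) = 7/6 + S/6
√(m(-70, C(-4 - 1*1)) + 2863) = √((7/6 + (-4 - 1*1)/6) + 2863) = √((7/6 + (-4 - 1)/6) + 2863) = √((7/6 + (⅙)*(-5)) + 2863) = √((7/6 - ⅚) + 2863) = √(⅓ + 2863) = √(8590/3) = √25770/3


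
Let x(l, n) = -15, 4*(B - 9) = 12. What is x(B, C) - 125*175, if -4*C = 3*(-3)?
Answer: -21890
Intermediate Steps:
B = 12 (B = 9 + (1/4)*12 = 9 + 3 = 12)
C = 9/4 (C = -3*(-3)/4 = -1/4*(-9) = 9/4 ≈ 2.2500)
x(B, C) - 125*175 = -15 - 125*175 = -15 - 21875 = -21890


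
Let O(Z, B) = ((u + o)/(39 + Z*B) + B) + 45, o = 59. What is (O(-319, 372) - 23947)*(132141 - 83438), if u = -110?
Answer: -45315549185419/39543 ≈ -1.1460e+9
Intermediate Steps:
O(Z, B) = 45 + B - 51/(39 + B*Z) (O(Z, B) = ((-110 + 59)/(39 + Z*B) + B) + 45 = (-51/(39 + B*Z) + B) + 45 = (B - 51/(39 + B*Z)) + 45 = 45 + B - 51/(39 + B*Z))
(O(-319, 372) - 23947)*(132141 - 83438) = ((1704 + 39*372 - 319*372² + 45*372*(-319))/(39 + 372*(-319)) - 23947)*(132141 - 83438) = ((1704 + 14508 - 319*138384 - 5340060)/(39 - 118668) - 23947)*48703 = ((1704 + 14508 - 44144496 - 5340060)/(-118629) - 23947)*48703 = (-1/118629*(-49468344) - 23947)*48703 = (16489448/39543 - 23947)*48703 = -930446773/39543*48703 = -45315549185419/39543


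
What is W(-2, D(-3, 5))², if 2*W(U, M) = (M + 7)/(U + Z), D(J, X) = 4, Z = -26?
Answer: 121/3136 ≈ 0.038584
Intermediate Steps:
W(U, M) = (7 + M)/(2*(-26 + U)) (W(U, M) = ((M + 7)/(U - 26))/2 = ((7 + M)/(-26 + U))/2 = (7 + M)/(2*(-26 + U)))
W(-2, D(-3, 5))² = ((7 + 4)/(2*(-26 - 2)))² = ((½)*11/(-28))² = ((½)*(-1/28)*11)² = (-11/56)² = 121/3136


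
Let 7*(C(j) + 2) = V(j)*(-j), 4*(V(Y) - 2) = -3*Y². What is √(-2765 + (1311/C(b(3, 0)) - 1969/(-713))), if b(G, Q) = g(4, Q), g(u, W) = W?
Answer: I*√6949889070/1426 ≈ 58.461*I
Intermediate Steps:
V(Y) = 2 - 3*Y²/4 (V(Y) = 2 + (-3*Y²)/4 = 2 - 3*Y²/4)
b(G, Q) = Q
C(j) = -2 - j*(2 - 3*j²/4)/7 (C(j) = -2 + ((2 - 3*j²/4)*(-j))/7 = -2 + (-j*(2 - 3*j²/4))/7 = -2 - j*(2 - 3*j²/4)/7)
√(-2765 + (1311/C(b(3, 0)) - 1969/(-713))) = √(-2765 + (1311/(-2 + (1/28)*0*(-8 + 3*0²)) - 1969/(-713))) = √(-2765 + (1311/(-2 + (1/28)*0*(-8 + 3*0)) - 1969*(-1/713))) = √(-2765 + (1311/(-2 + (1/28)*0*(-8 + 0)) + 1969/713)) = √(-2765 + (1311/(-2 + (1/28)*0*(-8)) + 1969/713)) = √(-2765 + (1311/(-2 + 0) + 1969/713)) = √(-2765 + (1311/(-2) + 1969/713)) = √(-2765 + (1311*(-½) + 1969/713)) = √(-2765 + (-1311/2 + 1969/713)) = √(-2765 - 930805/1426) = √(-4873695/1426) = I*√6949889070/1426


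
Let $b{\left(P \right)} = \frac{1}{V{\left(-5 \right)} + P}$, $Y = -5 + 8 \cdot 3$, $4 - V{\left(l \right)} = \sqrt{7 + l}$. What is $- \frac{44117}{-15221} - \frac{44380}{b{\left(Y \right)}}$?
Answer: $- \frac{15536639423}{15221} + 44380 \sqrt{2} \approx -9.5797 \cdot 10^{5}$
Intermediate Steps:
$V{\left(l \right)} = 4 - \sqrt{7 + l}$
$Y = 19$ ($Y = -5 + 24 = 19$)
$b{\left(P \right)} = \frac{1}{4 + P - \sqrt{2}}$ ($b{\left(P \right)} = \frac{1}{\left(4 - \sqrt{7 - 5}\right) + P} = \frac{1}{\left(4 - \sqrt{2}\right) + P} = \frac{1}{4 + P - \sqrt{2}}$)
$- \frac{44117}{-15221} - \frac{44380}{b{\left(Y \right)}} = - \frac{44117}{-15221} - \frac{44380}{\frac{1}{4 + 19 - \sqrt{2}}} = \left(-44117\right) \left(- \frac{1}{15221}\right) - \frac{44380}{\frac{1}{23 - \sqrt{2}}} = \frac{44117}{15221} - 44380 \left(23 - \sqrt{2}\right) = \frac{44117}{15221} - \left(1020740 - 44380 \sqrt{2}\right) = - \frac{15536639423}{15221} + 44380 \sqrt{2}$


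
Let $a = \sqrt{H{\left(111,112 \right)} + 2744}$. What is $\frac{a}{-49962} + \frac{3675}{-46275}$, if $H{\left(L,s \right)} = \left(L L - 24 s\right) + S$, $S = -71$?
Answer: $- \frac{49}{617} - \frac{\sqrt{12306}}{49962} \approx -0.081637$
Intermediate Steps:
$H{\left(L,s \right)} = -71 + L^{2} - 24 s$ ($H{\left(L,s \right)} = \left(L L - 24 s\right) - 71 = \left(L^{2} - 24 s\right) - 71 = -71 + L^{2} - 24 s$)
$a = \sqrt{12306}$ ($a = \sqrt{\left(-71 + 111^{2} - 2688\right) + 2744} = \sqrt{\left(-71 + 12321 - 2688\right) + 2744} = \sqrt{9562 + 2744} = \sqrt{12306} \approx 110.93$)
$\frac{a}{-49962} + \frac{3675}{-46275} = \frac{\sqrt{12306}}{-49962} + \frac{3675}{-46275} = \sqrt{12306} \left(- \frac{1}{49962}\right) + 3675 \left(- \frac{1}{46275}\right) = - \frac{\sqrt{12306}}{49962} - \frac{49}{617} = - \frac{49}{617} - \frac{\sqrt{12306}}{49962}$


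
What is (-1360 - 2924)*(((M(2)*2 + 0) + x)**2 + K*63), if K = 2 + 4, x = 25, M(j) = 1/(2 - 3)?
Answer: -3885588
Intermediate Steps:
M(j) = -1 (M(j) = 1/(-1) = -1)
K = 6
(-1360 - 2924)*(((M(2)*2 + 0) + x)**2 + K*63) = (-1360 - 2924)*(((-1*2 + 0) + 25)**2 + 6*63) = -4284*(((-2 + 0) + 25)**2 + 378) = -4284*((-2 + 25)**2 + 378) = -4284*(23**2 + 378) = -4284*(529 + 378) = -4284*907 = -3885588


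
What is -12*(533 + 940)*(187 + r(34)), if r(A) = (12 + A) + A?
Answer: -4719492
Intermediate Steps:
r(A) = 12 + 2*A
-12*(533 + 940)*(187 + r(34)) = -12*(533 + 940)*(187 + (12 + 2*34)) = -17676*(187 + (12 + 68)) = -17676*(187 + 80) = -17676*267 = -12*393291 = -4719492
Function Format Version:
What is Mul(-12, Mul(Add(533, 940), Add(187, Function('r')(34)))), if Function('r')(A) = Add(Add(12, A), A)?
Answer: -4719492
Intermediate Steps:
Function('r')(A) = Add(12, Mul(2, A))
Mul(-12, Mul(Add(533, 940), Add(187, Function('r')(34)))) = Mul(-12, Mul(Add(533, 940), Add(187, Add(12, Mul(2, 34))))) = Mul(-12, Mul(1473, Add(187, Add(12, 68)))) = Mul(-12, Mul(1473, Add(187, 80))) = Mul(-12, Mul(1473, 267)) = Mul(-12, 393291) = -4719492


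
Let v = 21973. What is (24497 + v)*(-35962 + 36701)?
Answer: 34341330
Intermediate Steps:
(24497 + v)*(-35962 + 36701) = (24497 + 21973)*(-35962 + 36701) = 46470*739 = 34341330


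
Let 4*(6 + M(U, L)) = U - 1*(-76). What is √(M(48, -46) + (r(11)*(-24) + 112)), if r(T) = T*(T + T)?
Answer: I*√5671 ≈ 75.306*I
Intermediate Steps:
r(T) = 2*T² (r(T) = T*(2*T) = 2*T²)
M(U, L) = 13 + U/4 (M(U, L) = -6 + (U - 1*(-76))/4 = -6 + (U + 76)/4 = -6 + (76 + U)/4 = -6 + (19 + U/4) = 13 + U/4)
√(M(48, -46) + (r(11)*(-24) + 112)) = √((13 + (¼)*48) + ((2*11²)*(-24) + 112)) = √((13 + 12) + ((2*121)*(-24) + 112)) = √(25 + (242*(-24) + 112)) = √(25 + (-5808 + 112)) = √(25 - 5696) = √(-5671) = I*√5671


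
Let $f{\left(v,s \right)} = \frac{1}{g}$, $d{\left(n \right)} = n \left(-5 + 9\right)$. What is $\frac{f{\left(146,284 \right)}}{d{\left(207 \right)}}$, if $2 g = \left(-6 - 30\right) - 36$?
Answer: $- \frac{1}{29808} \approx -3.3548 \cdot 10^{-5}$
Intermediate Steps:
$d{\left(n \right)} = 4 n$ ($d{\left(n \right)} = n 4 = 4 n$)
$g = -36$ ($g = \frac{\left(-6 - 30\right) - 36}{2} = \frac{-36 - 36}{2} = \frac{1}{2} \left(-72\right) = -36$)
$f{\left(v,s \right)} = - \frac{1}{36}$ ($f{\left(v,s \right)} = \frac{1}{-36} = - \frac{1}{36}$)
$\frac{f{\left(146,284 \right)}}{d{\left(207 \right)}} = - \frac{1}{36 \cdot 4 \cdot 207} = - \frac{1}{36 \cdot 828} = \left(- \frac{1}{36}\right) \frac{1}{828} = - \frac{1}{29808}$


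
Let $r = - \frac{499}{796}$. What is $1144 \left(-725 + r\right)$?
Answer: $- \frac{165193314}{199} \approx -8.3012 \cdot 10^{5}$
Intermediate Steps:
$r = - \frac{499}{796}$ ($r = \left(-499\right) \frac{1}{796} = - \frac{499}{796} \approx -0.62688$)
$1144 \left(-725 + r\right) = 1144 \left(-725 - \frac{499}{796}\right) = 1144 \left(- \frac{577599}{796}\right) = - \frac{165193314}{199}$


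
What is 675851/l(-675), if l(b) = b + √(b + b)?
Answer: -675851/677 - 675851*I*√6/30465 ≈ -998.3 - 54.341*I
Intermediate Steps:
l(b) = b + √2*√b (l(b) = b + √(2*b) = b + √2*√b)
675851/l(-675) = 675851/(-675 + √2*√(-675)) = 675851/(-675 + √2*(15*I*√3)) = 675851/(-675 + 15*I*√6)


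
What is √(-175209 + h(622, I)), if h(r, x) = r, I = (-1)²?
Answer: 7*I*√3563 ≈ 417.84*I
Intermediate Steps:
I = 1
√(-175209 + h(622, I)) = √(-175209 + 622) = √(-174587) = 7*I*√3563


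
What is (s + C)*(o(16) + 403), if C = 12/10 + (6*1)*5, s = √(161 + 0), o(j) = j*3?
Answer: 70356/5 + 451*√161 ≈ 19794.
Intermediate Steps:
o(j) = 3*j
s = √161 ≈ 12.689
C = 156/5 (C = (⅒)*12 + 6*5 = 6/5 + 30 = 156/5 ≈ 31.200)
(s + C)*(o(16) + 403) = (√161 + 156/5)*(3*16 + 403) = (156/5 + √161)*(48 + 403) = (156/5 + √161)*451 = 70356/5 + 451*√161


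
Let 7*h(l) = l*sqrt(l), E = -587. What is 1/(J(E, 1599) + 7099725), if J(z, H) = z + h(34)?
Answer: 173928881/1234745128384926 - 119*sqrt(34)/1234745128384926 ≈ 1.4086e-7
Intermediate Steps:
h(l) = l**(3/2)/7 (h(l) = (l*sqrt(l))/7 = l**(3/2)/7)
J(z, H) = z + 34*sqrt(34)/7 (J(z, H) = z + 34**(3/2)/7 = z + (34*sqrt(34))/7 = z + 34*sqrt(34)/7)
1/(J(E, 1599) + 7099725) = 1/((-587 + 34*sqrt(34)/7) + 7099725) = 1/(7099138 + 34*sqrt(34)/7)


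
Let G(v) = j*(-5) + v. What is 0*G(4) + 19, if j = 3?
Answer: 19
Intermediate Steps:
G(v) = -15 + v (G(v) = 3*(-5) + v = -15 + v)
0*G(4) + 19 = 0*(-15 + 4) + 19 = 0*(-11) + 19 = 0 + 19 = 19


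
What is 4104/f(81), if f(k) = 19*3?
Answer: 72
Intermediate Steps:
f(k) = 57
4104/f(81) = 4104/57 = 4104*(1/57) = 72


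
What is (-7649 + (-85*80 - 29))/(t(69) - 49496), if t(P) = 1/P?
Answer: 998982/3415223 ≈ 0.29251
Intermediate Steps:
(-7649 + (-85*80 - 29))/(t(69) - 49496) = (-7649 + (-85*80 - 29))/(1/69 - 49496) = (-7649 + (-6800 - 29))/(1/69 - 49496) = (-7649 - 6829)/(-3415223/69) = -14478*(-69/3415223) = 998982/3415223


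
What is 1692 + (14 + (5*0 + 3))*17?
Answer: 1981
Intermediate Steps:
1692 + (14 + (5*0 + 3))*17 = 1692 + (14 + (0 + 3))*17 = 1692 + (14 + 3)*17 = 1692 + 17*17 = 1692 + 289 = 1981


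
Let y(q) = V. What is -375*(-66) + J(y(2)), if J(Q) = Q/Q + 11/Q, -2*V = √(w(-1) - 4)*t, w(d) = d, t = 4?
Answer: 24751 + 11*I*√5/10 ≈ 24751.0 + 2.4597*I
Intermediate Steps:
V = -2*I*√5 (V = -√(-1 - 4)*4/2 = -√(-5)*4/2 = -I*√5*4/2 = -2*I*√5 ≈ -4.4721*I)
y(q) = -2*I*√5
J(Q) = 1 + 11/Q
-375*(-66) + J(y(2)) = -375*(-66) + (11 - 2*I*√5)/((-2*I*√5)) = 24750 + (I*√5/10)*(11 - 2*I*√5) = 24750 + I*√5*(11 - 2*I*√5)/10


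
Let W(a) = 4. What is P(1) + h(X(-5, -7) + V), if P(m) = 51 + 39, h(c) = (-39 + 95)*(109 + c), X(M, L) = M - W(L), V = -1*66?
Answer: 1994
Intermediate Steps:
V = -66
X(M, L) = -4 + M (X(M, L) = M - 1*4 = M - 4 = -4 + M)
h(c) = 6104 + 56*c (h(c) = 56*(109 + c) = 6104 + 56*c)
P(m) = 90
P(1) + h(X(-5, -7) + V) = 90 + (6104 + 56*((-4 - 5) - 66)) = 90 + (6104 + 56*(-9 - 66)) = 90 + (6104 + 56*(-75)) = 90 + (6104 - 4200) = 90 + 1904 = 1994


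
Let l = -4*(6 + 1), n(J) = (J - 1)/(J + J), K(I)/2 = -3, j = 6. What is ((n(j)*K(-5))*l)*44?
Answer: 3080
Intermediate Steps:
K(I) = -6 (K(I) = 2*(-3) = -6)
n(J) = (-1 + J)/(2*J) (n(J) = (-1 + J)/((2*J)) = (-1 + J)*(1/(2*J)) = (-1 + J)/(2*J))
l = -28 (l = -4*7 = -28)
((n(j)*K(-5))*l)*44 = ((((½)*(-1 + 6)/6)*(-6))*(-28))*44 = ((((½)*(⅙)*5)*(-6))*(-28))*44 = (((5/12)*(-6))*(-28))*44 = -5/2*(-28)*44 = 70*44 = 3080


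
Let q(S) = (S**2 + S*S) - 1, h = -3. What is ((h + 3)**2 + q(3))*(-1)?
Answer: -17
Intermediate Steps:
q(S) = -1 + 2*S**2 (q(S) = (S**2 + S**2) - 1 = 2*S**2 - 1 = -1 + 2*S**2)
((h + 3)**2 + q(3))*(-1) = ((-3 + 3)**2 + (-1 + 2*3**2))*(-1) = (0**2 + (-1 + 2*9))*(-1) = (0 + (-1 + 18))*(-1) = (0 + 17)*(-1) = 17*(-1) = -17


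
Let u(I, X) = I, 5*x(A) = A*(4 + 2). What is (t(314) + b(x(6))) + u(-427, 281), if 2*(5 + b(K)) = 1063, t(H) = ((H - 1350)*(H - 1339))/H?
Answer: 1093143/314 ≈ 3481.3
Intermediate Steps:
x(A) = 6*A/5 (x(A) = (A*(4 + 2))/5 = (A*6)/5 = (6*A)/5 = 6*A/5)
t(H) = (-1350 + H)*(-1339 + H)/H (t(H) = ((-1350 + H)*(-1339 + H))/H = (-1350 + H)*(-1339 + H)/H)
b(K) = 1053/2 (b(K) = -5 + (½)*1063 = -5 + 1063/2 = 1053/2)
(t(314) + b(x(6))) + u(-427, 281) = ((-2689 + 314 + 1807650/314) + 1053/2) - 427 = ((-2689 + 314 + 1807650*(1/314)) + 1053/2) - 427 = ((-2689 + 314 + 903825/157) + 1053/2) - 427 = (530950/157 + 1053/2) - 427 = 1227221/314 - 427 = 1093143/314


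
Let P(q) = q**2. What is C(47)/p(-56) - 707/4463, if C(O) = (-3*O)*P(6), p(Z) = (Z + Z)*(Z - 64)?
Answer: -2679689/4998560 ≈ -0.53609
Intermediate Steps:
p(Z) = 2*Z*(-64 + Z) (p(Z) = (2*Z)*(-64 + Z) = 2*Z*(-64 + Z))
C(O) = -108*O (C(O) = -3*O*6**2 = -3*O*36 = -108*O)
C(47)/p(-56) - 707/4463 = (-108*47)/((2*(-56)*(-64 - 56))) - 707/4463 = -5076/(2*(-56)*(-120)) - 707*1/4463 = -5076/13440 - 707/4463 = -5076*1/13440 - 707/4463 = -423/1120 - 707/4463 = -2679689/4998560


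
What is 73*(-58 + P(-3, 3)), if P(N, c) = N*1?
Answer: -4453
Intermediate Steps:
P(N, c) = N
73*(-58 + P(-3, 3)) = 73*(-58 - 3) = 73*(-61) = -4453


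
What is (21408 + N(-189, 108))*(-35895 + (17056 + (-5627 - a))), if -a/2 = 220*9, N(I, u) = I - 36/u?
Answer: -1305329936/3 ≈ -4.3511e+8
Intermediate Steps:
N(I, u) = I - 36/u
a = -3960 (a = -440*9 = -2*1980 = -3960)
(21408 + N(-189, 108))*(-35895 + (17056 + (-5627 - a))) = (21408 + (-189 - 36/108))*(-35895 + (17056 + (-5627 - 1*(-3960)))) = (21408 + (-189 - 36*1/108))*(-35895 + (17056 + (-5627 + 3960))) = (21408 + (-189 - 1/3))*(-35895 + (17056 - 1667)) = (21408 - 568/3)*(-35895 + 15389) = (63656/3)*(-20506) = -1305329936/3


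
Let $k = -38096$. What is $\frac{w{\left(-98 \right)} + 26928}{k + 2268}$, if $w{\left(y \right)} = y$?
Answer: $- \frac{13415}{17914} \approx -0.74886$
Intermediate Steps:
$\frac{w{\left(-98 \right)} + 26928}{k + 2268} = \frac{-98 + 26928}{-38096 + 2268} = \frac{26830}{-35828} = 26830 \left(- \frac{1}{35828}\right) = - \frac{13415}{17914}$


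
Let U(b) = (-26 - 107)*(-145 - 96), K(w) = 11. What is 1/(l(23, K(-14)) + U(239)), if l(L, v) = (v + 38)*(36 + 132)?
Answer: 1/40285 ≈ 2.4823e-5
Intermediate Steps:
l(L, v) = 6384 + 168*v (l(L, v) = (38 + v)*168 = 6384 + 168*v)
U(b) = 32053 (U(b) = -133*(-241) = 32053)
1/(l(23, K(-14)) + U(239)) = 1/((6384 + 168*11) + 32053) = 1/((6384 + 1848) + 32053) = 1/(8232 + 32053) = 1/40285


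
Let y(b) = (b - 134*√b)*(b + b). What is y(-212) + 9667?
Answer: 99555 + 113632*I*√53 ≈ 99555.0 + 8.2725e+5*I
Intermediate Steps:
y(b) = 2*b*(b - 134*√b) (y(b) = (b - 134*√b)*(2*b) = 2*b*(b - 134*√b))
y(-212) + 9667 = (-(-113632)*I*√53 + 2*(-212)²) + 9667 = (-(-113632)*I*√53 + 2*44944) + 9667 = (113632*I*√53 + 89888) + 9667 = (89888 + 113632*I*√53) + 9667 = 99555 + 113632*I*√53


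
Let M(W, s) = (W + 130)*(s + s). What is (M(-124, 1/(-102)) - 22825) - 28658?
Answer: -875213/17 ≈ -51483.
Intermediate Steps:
M(W, s) = 2*s*(130 + W) (M(W, s) = (130 + W)*(2*s) = 2*s*(130 + W))
(M(-124, 1/(-102)) - 22825) - 28658 = (2*(130 - 124)/(-102) - 22825) - 28658 = (2*(-1/102)*6 - 22825) - 28658 = (-2/17 - 22825) - 28658 = -388027/17 - 28658 = -875213/17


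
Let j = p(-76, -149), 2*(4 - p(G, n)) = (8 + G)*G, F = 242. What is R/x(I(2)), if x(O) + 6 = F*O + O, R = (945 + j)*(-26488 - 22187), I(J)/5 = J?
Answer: 26527875/808 ≈ 32832.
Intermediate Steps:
p(G, n) = 4 - G*(8 + G)/2 (p(G, n) = 4 - (8 + G)*G/2 = 4 - G*(8 + G)/2)
I(J) = 5*J
j = -2580 (j = 4 - 4*(-76) - ½*(-76)² = 4 + 304 - ½*5776 = 4 + 304 - 2888 = -2580)
R = 79583625 (R = (945 - 2580)*(-26488 - 22187) = -1635*(-48675) = 79583625)
x(O) = -6 + 243*O (x(O) = -6 + (242*O + O) = -6 + 243*O)
R/x(I(2)) = 79583625/(-6 + 243*(5*2)) = 79583625/(-6 + 243*10) = 79583625/(-6 + 2430) = 79583625/2424 = 79583625*(1/2424) = 26527875/808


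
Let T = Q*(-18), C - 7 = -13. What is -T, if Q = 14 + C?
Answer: 144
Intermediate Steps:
C = -6 (C = 7 - 13 = -6)
Q = 8 (Q = 14 - 6 = 8)
T = -144 (T = 8*(-18) = -144)
-T = -1*(-144) = 144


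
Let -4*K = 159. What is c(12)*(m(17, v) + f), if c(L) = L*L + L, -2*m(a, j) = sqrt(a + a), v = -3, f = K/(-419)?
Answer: 6201/419 - 78*sqrt(34) ≈ -440.01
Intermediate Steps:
K = -159/4 (K = -1/4*159 = -159/4 ≈ -39.750)
f = 159/1676 (f = -159/4/(-419) = -159/4*(-1/419) = 159/1676 ≈ 0.094869)
m(a, j) = -sqrt(2)*sqrt(a)/2 (m(a, j) = -sqrt(a + a)/2 = -sqrt(2)*sqrt(a)/2)
c(L) = L + L**2 (c(L) = L**2 + L = L + L**2)
c(12)*(m(17, v) + f) = (12*(1 + 12))*(-sqrt(2)*sqrt(17)/2 + 159/1676) = (12*13)*(-sqrt(34)/2 + 159/1676) = 156*(159/1676 - sqrt(34)/2) = 6201/419 - 78*sqrt(34)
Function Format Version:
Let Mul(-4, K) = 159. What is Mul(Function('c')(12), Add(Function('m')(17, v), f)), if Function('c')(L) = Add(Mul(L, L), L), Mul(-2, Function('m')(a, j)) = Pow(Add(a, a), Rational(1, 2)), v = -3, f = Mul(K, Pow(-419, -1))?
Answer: Add(Rational(6201, 419), Mul(-78, Pow(34, Rational(1, 2)))) ≈ -440.01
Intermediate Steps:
K = Rational(-159, 4) (K = Mul(Rational(-1, 4), 159) = Rational(-159, 4) ≈ -39.750)
f = Rational(159, 1676) (f = Mul(Rational(-159, 4), Pow(-419, -1)) = Mul(Rational(-159, 4), Rational(-1, 419)) = Rational(159, 1676) ≈ 0.094869)
Function('m')(a, j) = Mul(Rational(-1, 2), Pow(2, Rational(1, 2)), Pow(a, Rational(1, 2))) (Function('m')(a, j) = Mul(Rational(-1, 2), Pow(Add(a, a), Rational(1, 2))) = Mul(Rational(-1, 2), Pow(Mul(2, a), Rational(1, 2))) = Mul(Rational(-1, 2), Mul(Pow(2, Rational(1, 2)), Pow(a, Rational(1, 2)))) = Mul(Rational(-1, 2), Pow(2, Rational(1, 2)), Pow(a, Rational(1, 2))))
Function('c')(L) = Add(L, Pow(L, 2)) (Function('c')(L) = Add(Pow(L, 2), L) = Add(L, Pow(L, 2)))
Mul(Function('c')(12), Add(Function('m')(17, v), f)) = Mul(Mul(12, Add(1, 12)), Add(Mul(Rational(-1, 2), Pow(2, Rational(1, 2)), Pow(17, Rational(1, 2))), Rational(159, 1676))) = Mul(Mul(12, 13), Add(Mul(Rational(-1, 2), Pow(34, Rational(1, 2))), Rational(159, 1676))) = Mul(156, Add(Rational(159, 1676), Mul(Rational(-1, 2), Pow(34, Rational(1, 2))))) = Add(Rational(6201, 419), Mul(-78, Pow(34, Rational(1, 2))))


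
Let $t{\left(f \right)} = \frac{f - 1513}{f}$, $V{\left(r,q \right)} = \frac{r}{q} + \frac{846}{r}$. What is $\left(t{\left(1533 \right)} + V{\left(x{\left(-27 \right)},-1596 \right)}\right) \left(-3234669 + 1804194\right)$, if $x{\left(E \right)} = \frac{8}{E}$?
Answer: $\frac{4282729612147625}{1048572} \approx 4.0843 \cdot 10^{9}$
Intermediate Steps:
$V{\left(r,q \right)} = \frac{846}{r} + \frac{r}{q}$
$t{\left(f \right)} = \frac{-1513 + f}{f}$
$\left(t{\left(1533 \right)} + V{\left(x{\left(-27 \right)},-1596 \right)}\right) \left(-3234669 + 1804194\right) = \left(\frac{-1513 + 1533}{1533} + \left(\frac{846}{8 \frac{1}{-27}} + \frac{8 \frac{1}{-27}}{-1596}\right)\right) \left(-3234669 + 1804194\right) = \left(\frac{1}{1533} \cdot 20 + \left(\frac{846}{8 \left(- \frac{1}{27}\right)} + 8 \left(- \frac{1}{27}\right) \left(- \frac{1}{1596}\right)\right)\right) \left(-1430475\right) = \left(\frac{20}{1533} + \left(\frac{846}{- \frac{8}{27}} - - \frac{2}{10773}\right)\right) \left(-1430475\right) = \left(\frac{20}{1533} + \left(846 \left(- \frac{27}{8}\right) + \frac{2}{10773}\right)\right) \left(-1430475\right) = \left(\frac{20}{1533} + \left(- \frac{11421}{4} + \frac{2}{10773}\right)\right) \left(-1430475\right) = \left(\frac{20}{1533} - \frac{123038425}{43092}\right) \left(-1430475\right) = \left(- \frac{8981763985}{3145716}\right) \left(-1430475\right) = \frac{4282729612147625}{1048572}$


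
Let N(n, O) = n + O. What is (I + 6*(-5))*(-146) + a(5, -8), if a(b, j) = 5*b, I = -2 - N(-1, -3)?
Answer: 4113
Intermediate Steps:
N(n, O) = O + n
I = 2 (I = -2 - (-3 - 1) = -2 - 1*(-4) = -2 + 4 = 2)
(I + 6*(-5))*(-146) + a(5, -8) = (2 + 6*(-5))*(-146) + 5*5 = (2 - 30)*(-146) + 25 = -28*(-146) + 25 = 4088 + 25 = 4113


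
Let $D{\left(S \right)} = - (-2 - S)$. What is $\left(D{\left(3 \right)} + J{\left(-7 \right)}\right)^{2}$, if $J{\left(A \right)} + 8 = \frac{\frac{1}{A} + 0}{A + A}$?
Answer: $\frac{85849}{9604} \approx 8.9389$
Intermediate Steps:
$J{\left(A \right)} = -8 + \frac{1}{2 A^{2}}$ ($J{\left(A \right)} = -8 + \frac{\frac{1}{A} + 0}{A + A} = -8 + \frac{1}{A 2 A} = -8 + \frac{\frac{1}{2} \frac{1}{A}}{A} = -8 + \frac{1}{2 A^{2}}$)
$D{\left(S \right)} = 2 + S$
$\left(D{\left(3 \right)} + J{\left(-7 \right)}\right)^{2} = \left(\left(2 + 3\right) - \left(8 - \frac{1}{2 \cdot 49}\right)\right)^{2} = \left(5 + \left(-8 + \frac{1}{2} \cdot \frac{1}{49}\right)\right)^{2} = \left(5 + \left(-8 + \frac{1}{98}\right)\right)^{2} = \left(5 - \frac{783}{98}\right)^{2} = \left(- \frac{293}{98}\right)^{2} = \frac{85849}{9604}$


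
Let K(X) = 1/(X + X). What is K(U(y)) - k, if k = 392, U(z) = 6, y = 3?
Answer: -4703/12 ≈ -391.92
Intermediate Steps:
K(X) = 1/(2*X)
K(U(y)) - k = (½)/6 - 1*392 = (½)*(⅙) - 392 = 1/12 - 392 = -4703/12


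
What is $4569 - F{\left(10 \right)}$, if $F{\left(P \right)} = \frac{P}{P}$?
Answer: $4568$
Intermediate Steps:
$F{\left(P \right)} = 1$
$4569 - F{\left(10 \right)} = 4569 - 1 = 4568$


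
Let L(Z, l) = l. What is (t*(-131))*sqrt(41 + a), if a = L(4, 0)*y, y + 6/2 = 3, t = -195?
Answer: 25545*sqrt(41) ≈ 1.6357e+5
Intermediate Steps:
y = 0 (y = -3 + 3 = 0)
a = 0 (a = 0*0 = 0)
(t*(-131))*sqrt(41 + a) = (-195*(-131))*sqrt(41 + 0) = 25545*sqrt(41)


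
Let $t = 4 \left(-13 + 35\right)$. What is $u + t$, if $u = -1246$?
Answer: $-1158$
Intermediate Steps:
$t = 88$ ($t = 4 \cdot 22 = 88$)
$u + t = -1246 + 88 = -1158$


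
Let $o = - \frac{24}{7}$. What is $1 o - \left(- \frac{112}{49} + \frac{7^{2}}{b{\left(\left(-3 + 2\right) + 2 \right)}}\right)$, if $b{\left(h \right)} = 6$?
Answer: $- \frac{391}{42} \approx -9.3095$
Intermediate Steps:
$o = - \frac{24}{7}$ ($o = \left(-24\right) \frac{1}{7} = - \frac{24}{7} \approx -3.4286$)
$1 o - \left(- \frac{112}{49} + \frac{7^{2}}{b{\left(\left(-3 + 2\right) + 2 \right)}}\right) = 1 \left(- \frac{24}{7}\right) - \left(- \frac{112}{49} + \frac{7^{2}}{6}\right) = - \frac{24}{7} - \left(\left(-112\right) \frac{1}{49} + 49 \cdot \frac{1}{6}\right) = - \frac{24}{7} - \left(- \frac{16}{7} + \frac{49}{6}\right) = - \frac{24}{7} - \frac{247}{42} = - \frac{391}{42}$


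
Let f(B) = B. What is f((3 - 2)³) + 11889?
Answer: 11890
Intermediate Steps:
f((3 - 2)³) + 11889 = (3 - 2)³ + 11889 = 1³ + 11889 = 1 + 11889 = 11890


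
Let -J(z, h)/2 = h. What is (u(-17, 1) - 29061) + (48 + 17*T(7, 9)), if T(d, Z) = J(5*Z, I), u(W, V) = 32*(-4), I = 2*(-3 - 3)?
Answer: -28733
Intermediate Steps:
I = -12 (I = 2*(-6) = -12)
J(z, h) = -2*h
u(W, V) = -128
T(d, Z) = 24 (T(d, Z) = -2*(-12) = 24)
(u(-17, 1) - 29061) + (48 + 17*T(7, 9)) = (-128 - 29061) + (48 + 17*24) = -29189 + (48 + 408) = -29189 + 456 = -28733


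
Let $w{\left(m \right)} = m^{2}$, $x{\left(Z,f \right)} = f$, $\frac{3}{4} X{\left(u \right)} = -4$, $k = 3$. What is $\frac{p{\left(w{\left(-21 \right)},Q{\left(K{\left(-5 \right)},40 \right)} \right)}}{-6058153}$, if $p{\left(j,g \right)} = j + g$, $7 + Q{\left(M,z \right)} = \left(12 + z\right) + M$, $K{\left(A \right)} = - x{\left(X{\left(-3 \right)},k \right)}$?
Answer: $- \frac{483}{6058153} \approx -7.9727 \cdot 10^{-5}$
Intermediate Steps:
$X{\left(u \right)} = - \frac{16}{3}$ ($X{\left(u \right)} = \frac{4}{3} \left(-4\right) = - \frac{16}{3}$)
$K{\left(A \right)} = -3$ ($K{\left(A \right)} = \left(-1\right) 3 = -3$)
$Q{\left(M,z \right)} = 5 + M + z$ ($Q{\left(M,z \right)} = -7 + \left(\left(12 + z\right) + M\right) = -7 + \left(12 + M + z\right) = 5 + M + z$)
$p{\left(j,g \right)} = g + j$
$\frac{p{\left(w{\left(-21 \right)},Q{\left(K{\left(-5 \right)},40 \right)} \right)}}{-6058153} = \frac{\left(5 - 3 + 40\right) + \left(-21\right)^{2}}{-6058153} = \left(42 + 441\right) \left(- \frac{1}{6058153}\right) = 483 \left(- \frac{1}{6058153}\right) = - \frac{483}{6058153}$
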